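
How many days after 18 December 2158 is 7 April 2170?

Day-of-year of December 18, 2158: 352.
Day-of-year of April 7, 2170: 97.
2158 has 365 days, so 365 − 352 = 13 days remain in 2158.
Full years 2159–2169: 8 common + 3 leap = 8×365 + 3×366 = 4018 days.
Total: 13 + 4018 + 97 = 4128 days.

4128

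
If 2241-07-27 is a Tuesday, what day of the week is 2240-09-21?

Monday

Count forward from the earlier date (September 21, 2240) to the later (July 27, 2241):
September 2240: 30 − 21 = 9 days remain.
Then 9 full months totalling 273 days.
July 1–27, 2241: 27 days.
Residual: 309 days.
Total: 309 days.
309 mod 7 = 1, so 1 day before Tuesday is Monday.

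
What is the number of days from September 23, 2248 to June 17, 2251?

997

Day-of-year of September 23, 2248: 267.
Day-of-year of June 17, 2251: 168.
2248 has 366 days, so 366 − 267 = 99 days remain in 2248.
Full years: 2249: 365; 2250: 365. Sum = 730.
Total: 99 + 730 + 168 = 997 days.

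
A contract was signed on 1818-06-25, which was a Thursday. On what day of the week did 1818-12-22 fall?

Tuesday

June 1818: 30 − 25 = 5 days remain.
Then July (31), August (31), September (30), October (31), November (30): 31 + 31 + 30 + 31 + 30 = 153 days.
December 1–22, 1818: 22 days.
Total: 5 + 153 + 22 = 180 days.
180 mod 7 = 5, so 5 days after Thursday is Tuesday.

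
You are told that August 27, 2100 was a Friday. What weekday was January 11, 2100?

Count forward from the earlier date (January 11, 2100) to the later (August 27, 2100):
January 2100: 31 − 11 = 20 days remain.
Then February 2100 (28), March (31), April (30), May (31), June (30), July (31): 28 + 31 + 30 + 31 + 30 + 31 = 181 days.
August 1–27, 2100: 27 days.
Total: 20 + 181 + 27 = 228 days.
228 mod 7 = 4, so 4 days before Friday is Monday.

Monday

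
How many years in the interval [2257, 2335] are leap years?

Years divisible by 4: 2260, 2264, …, 2332 — 19 in all.
Of these, 2300 is divisible by 100 but not 400, so not leap.
Leap years: 19 − 1 = 18.

18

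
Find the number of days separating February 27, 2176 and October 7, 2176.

223

February 2176: 29 − 27 = 2 days remain (2176 is a leap year, so February has 29 days).
Then March (31), April (30), May (31), June (30), July (31), August (31), September (30): 31 + 30 + 31 + 30 + 31 + 31 + 30 = 214 days.
October 1–7, 2176: 7 days.
Total: 2 + 214 + 7 = 223 days.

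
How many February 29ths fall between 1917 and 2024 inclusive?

27

Years divisible by 4: 1920, 1924, …, 2024 — 27 in all.
2000 is divisible by 400, so still leap.
No century exceptions apply. Count: 27.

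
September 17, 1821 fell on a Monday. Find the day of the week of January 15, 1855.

Monday

Day-of-year of September 17, 1821: 260.
Day-of-year of January 15, 1855: 15.
1821 has 365 days, so 365 − 260 = 105 days remain in 1821.
Full years 1822–1854: 25 common + 8 leap = 25×365 + 8×366 = 12053 days.
Total: 105 + 12053 + 15 = 12173 days.
12173 is a multiple of 7, so January 15, 1855 falls on the same weekday: Monday.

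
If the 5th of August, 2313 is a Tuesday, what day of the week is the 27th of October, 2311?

Count forward from the earlier date (October 27, 2311) to the later (August 5, 2313):
October 27, 2311 → October 27, 2312: 366 days (2312 is a leap year).
October 2312: 31 − 27 = 4 days remain.
Then 9 full months totalling 273 days.
August 1–5, 2313: 5 days.
Residual: 282 days.
Total: 648 days.
648 mod 7 = 4, so 4 days before Tuesday is Friday.

Friday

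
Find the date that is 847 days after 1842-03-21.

1844-07-15

Count 847 days after March 21, 1842:
March 21, 1842 → March 21, 1843: 365 days.
March 21, 1843 → March 21, 1844: 366 days (1844 is a leap year).
March 1844: 31 − 21 = 10 days remain.
Then April (30), May (31), June (30): 30 + 31 + 30 = 91 days.
July 1–15, 1844: 15 days.
Residual: 116 days.
Total: 847 days.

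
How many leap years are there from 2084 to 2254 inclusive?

41

Years divisible by 4: 2084, 2088, …, 2252 — 43 in all.
Of these, 2100, 2200 are divisible by 100 but not 400, so not leap.
Leap years: 43 − 2 = 41.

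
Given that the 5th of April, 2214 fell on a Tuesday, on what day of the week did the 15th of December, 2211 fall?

Sunday

Count forward from the earlier date (December 15, 2211) to the later (April 5, 2214):
Day-of-year of December 15, 2211: 349.
Day-of-year of April 5, 2214: 95.
2211 has 365 days, so 365 − 349 = 16 days remain in 2211.
Full years: 2212: 366; 2213: 365. Sum = 731.
Total: 16 + 731 + 95 = 842 days.
842 mod 7 = 2, so 2 days before Tuesday is Sunday.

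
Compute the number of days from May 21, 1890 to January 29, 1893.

Day-of-year of May 21, 1890: 141.
Day-of-year of January 29, 1893: 29.
1890 has 365 days, so 365 − 141 = 224 days remain in 1890.
Full years: 1891: 365; 1892: 366. Sum = 731.
Total: 224 + 731 + 29 = 984 days.

984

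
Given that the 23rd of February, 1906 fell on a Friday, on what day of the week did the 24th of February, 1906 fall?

Saturday

Within February 1906: 24 − 23 = 1 day.
1 mod 7 = 1, so 1 day after Friday is Saturday.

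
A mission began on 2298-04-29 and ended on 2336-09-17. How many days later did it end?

14020

From April 29, 2298 to April 29, 2336: 38 years, of which 9 contain a Feb 29 — 29×365 + 9×366 = 13879 days.
(2300 is not a leap year (divisible by 100 but not 400).)
April 2336: 30 − 29 = 1 day remains.
Then May (31), June (30), July (31), August (31): 31 + 30 + 31 + 31 = 123 days.
September 1–17, 2336: 17 days.
Residual: 141 days.
Total: 14020 days.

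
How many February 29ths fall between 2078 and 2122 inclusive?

Years divisible by 4 in [2078, 2122]: 2080, 2084, 2088, 2092, 2096, 2100, 2104, 2108, 2112, 2116, 2120.
Of these, 2100 is divisible by 100 but not 400, so not leap.
Leap years: 11 − 1 = 10.

10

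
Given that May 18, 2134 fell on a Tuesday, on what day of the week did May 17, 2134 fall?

Monday

Count forward from the earlier date (May 17, 2134) to the later (May 18, 2134):
Within May 2134: 18 − 17 = 1 day.
1 mod 7 = 1, so 1 day before Tuesday is Monday.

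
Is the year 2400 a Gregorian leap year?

Yes

2400 is a leap year (divisible by 400).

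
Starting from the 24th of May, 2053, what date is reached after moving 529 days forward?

the 4th of November, 2054

Count 529 days after May 24, 2053:
May 24, 2053 → May 24, 2054: 365 days.
May 2054: 31 − 24 = 7 days remain.
Then June (30), July (31), August (31), September (30), October (31): 30 + 31 + 31 + 30 + 31 = 153 days.
November 1–4, 2054: 4 days.
Residual: 164 days.
Total: 529 days.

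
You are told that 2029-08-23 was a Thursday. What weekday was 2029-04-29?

Count forward from the earlier date (April 29, 2029) to the later (August 23, 2029):
April 2029: 30 − 29 = 1 day remains.
Then May (31), June (30), July (31): 31 + 30 + 31 = 92 days.
August 1–23, 2029: 23 days.
Total: 1 + 92 + 23 = 116 days.
116 mod 7 = 4, so 4 days before Thursday is Sunday.

Sunday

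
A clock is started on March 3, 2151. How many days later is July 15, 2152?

Day-of-year of March 3, 2151: 62.
Day-of-year of July 15, 2152: 197.
2151 has 365 days, so 365 − 62 = 303 days remain in 2151.
Total: 303 + 197 = 500 days.

500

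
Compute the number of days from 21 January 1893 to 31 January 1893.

10

Within January 1893: 31 − 21 = 10 days.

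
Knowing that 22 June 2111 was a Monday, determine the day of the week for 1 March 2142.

Thursday

Day-of-year of June 22, 2111: 173.
Day-of-year of March 1, 2142: 60.
2111 has 365 days, so 365 − 173 = 192 days remain in 2111.
Full years 2112–2141: 22 common + 8 leap = 22×365 + 8×366 = 10958 days.
Total: 192 + 10958 + 60 = 11210 days.
11210 mod 7 = 3, so 3 days after Monday is Thursday.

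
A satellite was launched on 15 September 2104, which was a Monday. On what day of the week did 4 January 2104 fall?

Count forward from the earlier date (January 4, 2104) to the later (September 15, 2104):
January 2104: 31 − 4 = 27 days remain.
Then February 2104 (29), March (31), April (30), May (31), June (30), July (31), August (31): 29 + 31 + 30 + 31 + 30 + 31 + 31 = 213 days.
September 1–15, 2104: 15 days.
Total: 27 + 213 + 15 = 255 days.
255 mod 7 = 3, so 3 days before Monday is Friday.

Friday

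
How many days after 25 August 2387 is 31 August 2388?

372

August 2387: 31 − 25 = 6 days remain.
Then 11 full months totalling 335 days.
August 1–31, 2388: 31 days.
Total: 6 + 335 + 31 = 372 days.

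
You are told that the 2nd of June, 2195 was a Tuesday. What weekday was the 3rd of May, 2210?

Thursday

Day-of-year of June 2, 2195: 153.
Day-of-year of May 3, 2210: 123.
2195 has 365 days, so 365 − 153 = 212 days remain in 2195.
Full years 2196–2209: 11 common + 3 leap = 11×365 + 3×366 = 5113 days.
Total: 212 + 5113 + 123 = 5448 days.
5448 mod 7 = 2, so 2 days after Tuesday is Thursday.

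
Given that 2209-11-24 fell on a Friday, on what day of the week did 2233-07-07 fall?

Sunday

From November 24, 2209 to November 24, 2232: 23 years, of which 6 contain a Feb 29 — 17×365 + 6×366 = 8401 days.
November 2232: 30 − 24 = 6 days remain.
Then December (31), January (31), February 2233 (28), March (31), April (30), May (31), June (30): 31 + 31 + 28 + 31 + 30 + 31 + 30 = 212 days.
July 1–7, 2233: 7 days.
Residual: 225 days.
Total: 8626 days.
8626 mod 7 = 2, so 2 days after Friday is Sunday.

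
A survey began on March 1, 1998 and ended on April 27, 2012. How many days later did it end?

From March 1, 1998 to March 1, 2012: 14 years, of which 4 contain a Feb 29 — 10×365 + 4×366 = 5114 days.
(2000 is a leap year (divisible by 400).)
March 2012: 31 − 1 = 30 days remain.
April 1–27, 2012: 27 days.
Residual: 57 days.
Total: 5171 days.

5171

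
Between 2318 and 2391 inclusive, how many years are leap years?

Years divisible by 4: 2320, 2324, …, 2388 — 18 in all.
No century exceptions apply. Count: 18.

18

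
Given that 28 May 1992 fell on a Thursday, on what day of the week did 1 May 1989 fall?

Monday

Count forward from the earlier date (May 1, 1989) to the later (May 28, 1992):
Day-of-year of May 1, 1989: 121.
Day-of-year of May 28, 1992: 149.
1989 has 365 days, so 365 − 121 = 244 days remain in 1989.
Full years: 1990: 365; 1991: 365. Sum = 730.
Total: 244 + 730 + 149 = 1123 days.
1123 mod 7 = 3, so 3 days before Thursday is Monday.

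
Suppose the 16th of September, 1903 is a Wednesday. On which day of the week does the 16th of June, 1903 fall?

Tuesday

Count forward from the earlier date (June 16, 1903) to the later (September 16, 1903):
June 1903: 30 − 16 = 14 days remain.
Then July (31), August (31): 31 + 31 = 62 days.
September 1–16, 1903: 16 days.
Total: 14 + 62 + 16 = 92 days.
92 mod 7 = 1, so 1 day before Wednesday is Tuesday.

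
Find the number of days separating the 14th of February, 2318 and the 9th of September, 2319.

Day-of-year of February 14, 2318: 45.
Day-of-year of September 9, 2319: 252.
2318 has 365 days, so 365 − 45 = 320 days remain in 2318.
Total: 320 + 252 = 572 days.

572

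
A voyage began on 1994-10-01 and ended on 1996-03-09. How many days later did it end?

October 1994: 31 − 1 = 30 days remain.
Then 16 full months totalling 486 days.
March 1–9, 1996: 9 days.
Total: 30 + 486 + 9 = 525 days.

525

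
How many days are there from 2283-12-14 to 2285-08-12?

607

December 14, 2283 → December 14, 2284: 366 days (2284 is a leap year).
December 2284: 31 − 14 = 17 days remain.
Then January (31), February 2285 (28), March (31), April (30), May (31), June (30), July (31): 31 + 28 + 31 + 30 + 31 + 30 + 31 = 212 days.
August 1–12, 2285: 12 days.
Residual: 241 days.
Total: 607 days.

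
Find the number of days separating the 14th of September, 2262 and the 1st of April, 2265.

Day-of-year of September 14, 2262: 257.
Day-of-year of April 1, 2265: 91.
2262 has 365 days, so 365 − 257 = 108 days remain in 2262.
Full years: 2263: 365; 2264: 366. Sum = 731.
Total: 108 + 731 + 91 = 930 days.

930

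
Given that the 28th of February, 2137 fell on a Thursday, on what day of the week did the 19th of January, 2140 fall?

February 28, 2137 → February 28, 2138: 365 days.
February 28, 2138 → February 28, 2139: 365 days.
February 2139: 28 − 28 = 0 days remain (2139 is not a leap year, so February has 28 days).
Then 10 full months totalling 306 days.
January 1–19, 2140: 19 days.
Residual: 325 days.
Total: 1055 days.
1055 mod 7 = 5, so 5 days after Thursday is Tuesday.

Tuesday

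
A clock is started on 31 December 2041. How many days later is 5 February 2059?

From December 31, 2041 to December 31, 2058: 17 years, of which 4 contain a Feb 29 — 13×365 + 4×366 = 6209 days.
December 2058: 31 − 31 = 0 days remain.
Then January (31): 31 days.
February 1–5, 2059: 5 days (2059 is not a leap year).
Residual: 36 days.
Total: 6245 days.

6245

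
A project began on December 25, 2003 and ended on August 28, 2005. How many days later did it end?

612

Day-of-year of December 25, 2003: 359.
Day-of-year of August 28, 2005: 240.
2003 has 365 days, so 365 − 359 = 6 days remain in 2003.
Full years: 2004: 366. Sum = 366.
Total: 6 + 366 + 240 = 612 days.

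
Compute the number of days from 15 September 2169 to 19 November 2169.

September 2169: 30 − 15 = 15 days remain.
Then October (31): 31 days.
November 1–19, 2169: 19 days.
Total: 15 + 31 + 19 = 65 days.

65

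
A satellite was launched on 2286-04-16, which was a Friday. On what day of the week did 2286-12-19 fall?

Sunday

April 2286: 30 − 16 = 14 days remain.
Then May (31), June (30), July (31), August (31), September (30), October (31), November (30): 31 + 30 + 31 + 31 + 30 + 31 + 30 = 214 days.
December 1–19, 2286: 19 days.
Total: 14 + 214 + 19 = 247 days.
247 mod 7 = 2, so 2 days after Friday is Sunday.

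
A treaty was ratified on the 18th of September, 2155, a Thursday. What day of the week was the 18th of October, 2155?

Saturday

September 2155: 30 − 18 = 12 days remain.
October 1–18, 2155: 18 days.
Total: 12 + 18 = 30 days.
30 mod 7 = 2, so 2 days after Thursday is Saturday.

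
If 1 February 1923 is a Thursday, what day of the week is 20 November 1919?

Count forward from the earlier date (November 20, 1919) to the later (February 1, 1923):
Day-of-year of November 20, 1919: 324.
Day-of-year of February 1, 1923: 32.
1919 has 365 days, so 365 − 324 = 41 days remain in 1919.
Full years: 1920: 366; 1921: 365; 1922: 365. Sum = 1096.
Total: 41 + 1096 + 32 = 1169 days.
1169 is a multiple of 7, so 20 November 1919 falls on the same weekday: Thursday.

Thursday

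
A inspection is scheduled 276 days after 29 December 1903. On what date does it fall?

30 September 1904

Count 276 days after December 29, 1903:
December 1903: 31 − 29 = 2 days remain.
Then January (31), February 1904 (29), March (31), April (30), May (31), June (30), July (31), August (31): 31 + 29 + 31 + 30 + 31 + 30 + 31 + 31 = 244 days.
September 1–30, 1904: 30 days.
Total: 2 + 244 + 30 = 276 days.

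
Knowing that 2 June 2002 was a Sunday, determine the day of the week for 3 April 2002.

Count forward from the earlier date (April 3, 2002) to the later (June 2, 2002):
April 2002: 30 − 3 = 27 days remain.
Then May (31): 31 days.
June 1–2, 2002: 2 days.
Total: 27 + 31 + 2 = 60 days.
60 mod 7 = 4, so 4 days before Sunday is Wednesday.

Wednesday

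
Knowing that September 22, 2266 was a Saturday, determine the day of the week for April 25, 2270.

Monday

September 22, 2266 → September 22, 2267: 365 days.
September 22, 2267 → September 22, 2268: 366 days (2268 is a leap year).
September 22, 2268 → September 22, 2269: 365 days.
September 2269: 30 − 22 = 8 days remain.
Then October (31), November (30), December (31), January (31), February 2270 (28), March (31): 31 + 30 + 31 + 31 + 28 + 31 = 182 days.
April 1–25, 2270: 25 days.
Residual: 215 days.
Total: 1311 days.
1311 mod 7 = 2, so 2 days after Saturday is Monday.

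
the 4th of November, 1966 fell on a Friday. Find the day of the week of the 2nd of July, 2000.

Day-of-year of November 4, 1966: 308.
Day-of-year of July 2, 2000: 184.
1966 has 365 days, so 365 − 308 = 57 days remain in 1966.
Full years 1967–1999: 25 common + 8 leap = 25×365 + 8×366 = 12053 days.
Total: 57 + 12053 + 184 = 12294 days.
12294 mod 7 = 2, so 2 days after Friday is Sunday.

Sunday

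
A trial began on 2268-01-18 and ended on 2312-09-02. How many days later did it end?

From January 18, 2268 to January 18, 2312: 44 years, of which 10 contain a Feb 29 — 34×365 + 10×366 = 16070 days.
(2300 is not a leap year (divisible by 100 but not 400).)
January 2312: 31 − 18 = 13 days remain.
Then February 2312 (29), March (31), April (30), May (31), June (30), July (31), August (31): 29 + 31 + 30 + 31 + 30 + 31 + 31 = 213 days.
September 1–2, 2312: 2 days.
Residual: 228 days.
Total: 16298 days.

16298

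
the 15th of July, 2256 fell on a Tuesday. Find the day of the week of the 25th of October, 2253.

Tuesday

Count forward from the earlier date (October 25, 2253) to the later (July 15, 2256):
Day-of-year of October 25, 2253: 298.
Day-of-year of July 15, 2256: 197.
2253 has 365 days, so 365 − 298 = 67 days remain in 2253.
Full years: 2254: 365; 2255: 365. Sum = 730.
Total: 67 + 730 + 197 = 994 days.
994 is a multiple of 7, so the 25th of October, 2253 falls on the same weekday: Tuesday.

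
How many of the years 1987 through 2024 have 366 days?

10

Years divisible by 4 in [1987, 2024]: 1988, 1992, 1996, 2000, 2004, 2008, 2012, 2016, 2020, 2024.
2000 is divisible by 400, so still leap.
No century exceptions apply. Count: 10.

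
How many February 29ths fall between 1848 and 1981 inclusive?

33

Years divisible by 4: 1848, 1852, …, 1980 — 34 in all.
Of these, 1900 is divisible by 100 but not 400, so not leap.
Leap years: 34 − 1 = 33.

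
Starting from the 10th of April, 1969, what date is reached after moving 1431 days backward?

the 10th of May, 1965

Count 1431 days before April 10, 1969:
Day-of-year of May 10, 1965: 130.
Day-of-year of April 10, 1969: 100.
1965 has 365 days, so 365 − 130 = 235 days remain in 1965.
Full years: 1966: 365; 1967: 365; 1968: 366. Sum = 1096.
Total: 235 + 1096 + 100 = 1431 days.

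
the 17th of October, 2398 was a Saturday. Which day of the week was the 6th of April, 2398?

Monday

Count forward from the earlier date (April 6, 2398) to the later (October 17, 2398):
April 2398: 30 − 6 = 24 days remain.
Then May (31), June (30), July (31), August (31), September (30): 31 + 30 + 31 + 31 + 30 = 153 days.
October 1–17, 2398: 17 days.
Total: 24 + 153 + 17 = 194 days.
194 mod 7 = 5, so 5 days before Saturday is Monday.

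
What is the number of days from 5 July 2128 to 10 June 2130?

Day-of-year of July 5, 2128: 187.
Day-of-year of June 10, 2130: 161.
2128 has 366 days, so 366 − 187 = 179 days remain in 2128.
Full years: 2129: 365. Sum = 365.
Total: 179 + 365 + 161 = 705 days.

705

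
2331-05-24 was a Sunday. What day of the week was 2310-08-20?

Saturday

Count forward from the earlier date (August 20, 2310) to the later (May 24, 2331):
Day-of-year of August 20, 2310: 232.
Day-of-year of May 24, 2331: 144.
2310 has 365 days, so 365 − 232 = 133 days remain in 2310.
Full years 2311–2330: 15 common + 5 leap = 15×365 + 5×366 = 7305 days.
Total: 133 + 7305 + 144 = 7582 days.
7582 mod 7 = 1, so 1 day before Sunday is Saturday.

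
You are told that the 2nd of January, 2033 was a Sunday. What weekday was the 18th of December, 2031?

Count forward from the earlier date (December 18, 2031) to the later (January 2, 2033):
Day-of-year of December 18, 2031: 352.
Day-of-year of January 2, 2033: 2.
2031 has 365 days, so 365 − 352 = 13 days remain in 2031.
Full years: 2032: 366. Sum = 366.
Total: 13 + 366 + 2 = 381 days.
381 mod 7 = 3, so 3 days before Sunday is Thursday.

Thursday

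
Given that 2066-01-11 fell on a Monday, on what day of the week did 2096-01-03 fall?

From January 11, 2066 to January 11, 2095: 29 years, of which 7 contain a Feb 29 — 22×365 + 7×366 = 10592 days.
January 2095: 31 − 11 = 20 days remain.
Then 11 full months totalling 334 days.
January 1–3, 2096: 3 days.
Residual: 357 days.
Total: 10949 days.
10949 mod 7 = 1, so 1 day after Monday is Tuesday.

Tuesday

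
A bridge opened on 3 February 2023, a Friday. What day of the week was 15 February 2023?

Within February 2023: 15 − 3 = 12 days.
12 mod 7 = 5, so 5 days after Friday is Wednesday.

Wednesday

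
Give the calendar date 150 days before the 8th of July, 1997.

the 8th of February, 1997

Count 150 days before July 8, 1997:
February 1997: 28 − 8 = 20 days remain (1997 is not a leap year, so February has 28 days).
Then March (31), April (30), May (31), June (30): 31 + 30 + 31 + 30 = 122 days.
July 1–8, 1997: 8 days.
Total: 20 + 122 + 8 = 150 days.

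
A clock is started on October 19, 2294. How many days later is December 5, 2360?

24153

From October 19, 2294 to October 19, 2360: 66 years, of which 16 contain a Feb 29 — 50×365 + 16×366 = 24106 days.
(2300 is not a leap year (divisible by 100 but not 400).)
October 2360: 31 − 19 = 12 days remain.
Then November (30): 30 days.
December 1–5, 2360: 5 days.
Residual: 47 days.
Total: 24153 days.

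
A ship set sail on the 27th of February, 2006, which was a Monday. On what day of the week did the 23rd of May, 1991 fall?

Count forward from the earlier date (May 23, 1991) to the later (February 27, 2006):
Day-of-year of May 23, 1991: 143.
Day-of-year of February 27, 2006: 58.
1991 has 365 days, so 365 − 143 = 222 days remain in 1991.
Full years 1992–2005: 10 common + 4 leap = 10×365 + 4×366 = 5114 days.
Total: 222 + 5114 + 58 = 5394 days.
5394 mod 7 = 4, so 4 days before Monday is Thursday.

Thursday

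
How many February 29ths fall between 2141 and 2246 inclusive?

25

Years divisible by 4: 2144, 2148, …, 2244 — 26 in all.
Of these, 2200 is divisible by 100 but not 400, so not leap.
Leap years: 26 − 1 = 25.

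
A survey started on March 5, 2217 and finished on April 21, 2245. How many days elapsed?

10274

From March 5, 2217 to March 5, 2245: 28 years, of which 7 contain a Feb 29 — 21×365 + 7×366 = 10227 days.
March 2245: 31 − 5 = 26 days remain.
April 1–21, 2245: 21 days.
Residual: 47 days.
Total: 10274 days.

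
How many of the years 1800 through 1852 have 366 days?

13

Years divisible by 4: 1800, 1804, …, 1852 — 14 in all.
Of these, 1800 is divisible by 100 but not 400, so not leap.
Leap years: 14 − 1 = 13.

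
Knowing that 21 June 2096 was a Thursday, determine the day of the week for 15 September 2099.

Tuesday

June 21, 2096 → June 21, 2097: 365 days.
June 21, 2097 → June 21, 2098: 365 days.
June 21, 2098 → June 21, 2099: 365 days.
June 2099: 30 − 21 = 9 days remain.
Then July (31), August (31): 31 + 31 = 62 days.
September 1–15, 2099: 15 days.
Residual: 86 days.
Total: 1181 days.
1181 mod 7 = 5, so 5 days after Thursday is Tuesday.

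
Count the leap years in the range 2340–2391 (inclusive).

13

Years divisible by 4: 2340, 2344, …, 2388 — 13 in all.
No century exceptions apply. Count: 13.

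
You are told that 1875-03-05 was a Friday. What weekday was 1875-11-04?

Thursday

March 1875: 31 − 5 = 26 days remain.
Then April (30), May (31), June (30), July (31), August (31), September (30), October (31): 30 + 31 + 30 + 31 + 31 + 30 + 31 = 214 days.
November 1–4, 1875: 4 days.
Total: 26 + 214 + 4 = 244 days.
244 mod 7 = 6, so 6 days after Friday is Thursday.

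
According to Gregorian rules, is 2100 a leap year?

No

2100 is not a leap year (divisible by 100 but not 400).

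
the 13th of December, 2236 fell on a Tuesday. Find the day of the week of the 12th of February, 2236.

Friday

Count forward from the earlier date (February 12, 2236) to the later (December 13, 2236):
February 2236: 29 − 12 = 17 days remain (2236 is a leap year, so February has 29 days).
Then 9 full months totalling 275 days.
December 1–13, 2236: 13 days.
Total: 17 + 275 + 13 = 305 days.
305 mod 7 = 4, so 4 days before Tuesday is Friday.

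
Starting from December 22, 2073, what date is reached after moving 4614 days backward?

May 5, 2061

Count 4614 days before December 22, 2073:
From May 5, 2061 to May 5, 2073: 12 years, of which 3 contain a Feb 29 — 9×365 + 3×366 = 4383 days.
May 2073: 31 − 5 = 26 days remain.
Then June (30), July (31), August (31), September (30), October (31), November (30): 30 + 31 + 31 + 30 + 31 + 30 = 183 days.
December 1–22, 2073: 22 days.
Residual: 231 days.
Total: 4614 days.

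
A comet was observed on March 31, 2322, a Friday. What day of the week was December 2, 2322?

March 2322: 31 − 31 = 0 days remain.
Then April (30), May (31), June (30), July (31), August (31), September (30), October (31), November (30): 30 + 31 + 30 + 31 + 31 + 30 + 31 + 30 = 244 days.
December 1–2, 2322: 2 days.
Total: 0 + 244 + 2 = 246 days.
246 mod 7 = 1, so 1 day after Friday is Saturday.

Saturday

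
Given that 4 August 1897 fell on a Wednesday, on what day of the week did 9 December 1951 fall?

Day-of-year of August 4, 1897: 216.
Day-of-year of December 9, 1951: 343.
1897 has 365 days, so 365 − 216 = 149 days remain in 1897.
Full years 1898–1950: 41 common + 12 leap = 41×365 + 12×366 = 19357 days.
Total: 149 + 19357 + 343 = 19849 days.
19849 mod 7 = 4, so 4 days after Wednesday is Sunday.

Sunday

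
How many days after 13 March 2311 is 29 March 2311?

16

Within March 2311: 29 − 13 = 16 days.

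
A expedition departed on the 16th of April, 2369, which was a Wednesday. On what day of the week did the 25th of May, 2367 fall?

Count forward from the earlier date (May 25, 2367) to the later (April 16, 2369):
May 2367: 31 − 25 = 6 days remain.
Then 22 full months totalling 670 days.
April 1–16, 2369: 16 days.
Total: 6 + 670 + 16 = 692 days.
692 mod 7 = 6, so 6 days before Wednesday is Thursday.

Thursday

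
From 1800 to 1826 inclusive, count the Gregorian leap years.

6

Years divisible by 4 in [1800, 1826]: 1800, 1804, 1808, 1812, 1816, 1820, 1824.
Of these, 1800 is divisible by 100 but not 400, so not leap.
Leap years: 7 − 1 = 6.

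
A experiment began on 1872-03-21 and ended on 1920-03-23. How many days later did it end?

17533

From March 21, 1872 to March 21, 1920: 48 years, of which 11 contain a Feb 29 — 37×365 + 11×366 = 17531 days.
(1900 is not a leap year (divisible by 100 but not 400).)
Within March 1920: 23 − 21 = 2 days.
Total: 17533 days.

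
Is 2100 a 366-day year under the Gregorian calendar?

2100 is not a leap year (divisible by 100 but not 400).

No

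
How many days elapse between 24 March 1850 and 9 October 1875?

From March 24, 1850 to March 24, 1875: 25 years, of which 6 contain a Feb 29 — 19×365 + 6×366 = 9131 days.
March 1875: 31 − 24 = 7 days remain.
Then April (30), May (31), June (30), July (31), August (31), September (30): 30 + 31 + 30 + 31 + 31 + 30 = 183 days.
October 1–9, 1875: 9 days.
Residual: 199 days.
Total: 9330 days.

9330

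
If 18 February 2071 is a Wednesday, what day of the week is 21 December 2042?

Count forward from the earlier date (December 21, 2042) to the later (February 18, 2071):
Day-of-year of December 21, 2042: 355.
Day-of-year of February 18, 2071: 49.
2042 has 365 days, so 365 − 355 = 10 days remain in 2042.
Full years 2043–2070: 21 common + 7 leap = 21×365 + 7×366 = 10227 days.
Total: 10 + 10227 + 49 = 10286 days.
10286 mod 7 = 3, so 3 days before Wednesday is Sunday.

Sunday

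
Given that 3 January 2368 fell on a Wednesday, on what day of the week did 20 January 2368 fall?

Within January 2368: 20 − 3 = 17 days.
17 mod 7 = 3, so 3 days after Wednesday is Saturday.

Saturday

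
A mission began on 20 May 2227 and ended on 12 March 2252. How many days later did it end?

9063

Day-of-year of May 20, 2227: 140.
Day-of-year of March 12, 2252: 72.
2227 has 365 days, so 365 − 140 = 225 days remain in 2227.
Full years 2228–2251: 18 common + 6 leap = 18×365 + 6×366 = 8766 days.
Total: 225 + 8766 + 72 = 9063 days.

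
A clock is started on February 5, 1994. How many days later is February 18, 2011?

Day-of-year of February 5, 1994: 36.
Day-of-year of February 18, 2011: 49.
1994 has 365 days, so 365 − 36 = 329 days remain in 1994.
Full years 1995–2010: 12 common + 4 leap = 12×365 + 4×366 = 5844 days.
Total: 329 + 5844 + 49 = 6222 days.

6222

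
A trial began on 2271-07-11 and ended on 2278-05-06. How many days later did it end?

July 11, 2271 → July 11, 2272: 366 days (2272 is a leap year).
July 11, 2272 → July 11, 2273: 365 days.
July 11, 2273 → July 11, 2274: 365 days.
July 11, 2274 → July 11, 2275: 365 days.
July 11, 2275 → July 11, 2276: 366 days (2276 is a leap year).
July 11, 2276 → July 11, 2277: 365 days.
July 2277: 31 − 11 = 20 days remain.
Then 9 full months totalling 273 days.
May 1–6, 2278: 6 days.
Residual: 299 days.
Total: 2491 days.

2491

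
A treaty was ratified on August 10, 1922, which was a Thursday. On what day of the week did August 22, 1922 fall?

Within August 1922: 22 − 10 = 12 days.
12 mod 7 = 5, so 5 days after Thursday is Tuesday.

Tuesday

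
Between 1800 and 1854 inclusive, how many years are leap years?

Years divisible by 4: 1800, 1804, …, 1852 — 14 in all.
Of these, 1800 is divisible by 100 but not 400, so not leap.
Leap years: 14 − 1 = 13.

13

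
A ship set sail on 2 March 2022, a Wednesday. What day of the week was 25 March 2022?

Within March 2022: 25 − 2 = 23 days.
23 mod 7 = 2, so 2 days after Wednesday is Friday.

Friday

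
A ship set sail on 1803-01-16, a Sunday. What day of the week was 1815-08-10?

Thursday

From January 16, 1803 to January 16, 1815: 12 years, of which 3 contain a Feb 29 — 9×365 + 3×366 = 4383 days.
January 1815: 31 − 16 = 15 days remain.
Then February 1815 (28), March (31), April (30), May (31), June (30), July (31): 28 + 31 + 30 + 31 + 30 + 31 = 181 days.
August 1–10, 1815: 10 days.
Residual: 206 days.
Total: 4589 days.
4589 mod 7 = 4, so 4 days after Sunday is Thursday.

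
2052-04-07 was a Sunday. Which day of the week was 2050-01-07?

Count forward from the earlier date (January 7, 2050) to the later (April 7, 2052):
January 7, 2050 → January 7, 2051: 365 days.
January 7, 2051 → January 7, 2052: 365 days.
January 2052: 31 − 7 = 24 days remain.
Then February 2052 (29), March (31): 29 + 31 = 60 days.
April 1–7, 2052: 7 days.
Residual: 91 days.
Total: 821 days.
821 mod 7 = 2, so 2 days before Sunday is Friday.

Friday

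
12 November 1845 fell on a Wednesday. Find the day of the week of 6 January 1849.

Saturday

November 12, 1845 → November 12, 1846: 365 days.
November 12, 1846 → November 12, 1847: 365 days.
November 12, 1847 → November 12, 1848: 366 days (1848 is a leap year).
November 1848: 30 − 12 = 18 days remain.
Then December (31): 31 days.
January 1–6, 1849: 6 days.
Residual: 55 days.
Total: 1151 days.
1151 mod 7 = 3, so 3 days after Wednesday is Saturday.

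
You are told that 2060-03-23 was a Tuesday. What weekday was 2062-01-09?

Day-of-year of March 23, 2060: 83.
Day-of-year of January 9, 2062: 9.
2060 has 366 days, so 366 − 83 = 283 days remain in 2060.
Full years: 2061: 365. Sum = 365.
Total: 283 + 365 + 9 = 657 days.
657 mod 7 = 6, so 6 days after Tuesday is Monday.

Monday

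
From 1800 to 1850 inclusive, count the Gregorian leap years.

Years divisible by 4: 1800, 1804, …, 1848 — 13 in all.
Of these, 1800 is divisible by 100 but not 400, so not leap.
Leap years: 13 − 1 = 12.

12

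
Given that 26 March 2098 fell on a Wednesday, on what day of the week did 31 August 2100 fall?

Day-of-year of March 26, 2098: 85.
Day-of-year of August 31, 2100: 243.
2098 has 365 days, so 365 − 85 = 280 days remain in 2098.
Full years: 2099: 365. Sum = 365.
Total: 280 + 365 + 243 = 888 days.
888 mod 7 = 6, so 6 days after Wednesday is Tuesday.

Tuesday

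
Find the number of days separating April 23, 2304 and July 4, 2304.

April 2304: 30 − 23 = 7 days remain.
Then May (31), June (30): 31 + 30 = 61 days.
July 1–4, 2304: 4 days.
Total: 7 + 61 + 4 = 72 days.

72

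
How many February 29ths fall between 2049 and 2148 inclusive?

Years divisible by 4: 2052, 2056, …, 2148 — 25 in all.
Of these, 2100 is divisible by 100 but not 400, so not leap.
Leap years: 25 − 1 = 24.

24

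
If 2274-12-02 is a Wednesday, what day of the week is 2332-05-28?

Day-of-year of December 2, 2274: 336.
Day-of-year of May 28, 2332: 149.
2274 has 365 days, so 365 − 336 = 29 days remain in 2274.
Full years 2275–2331: 44 common + 13 leap = 44×365 + 13×366 = 20818 days.
Total: 29 + 20818 + 149 = 20996 days.
20996 mod 7 = 3, so 3 days after Wednesday is Saturday.

Saturday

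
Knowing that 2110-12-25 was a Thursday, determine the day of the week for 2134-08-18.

Wednesday

From December 25, 2110 to December 25, 2133: 23 years, of which 6 contain a Feb 29 — 17×365 + 6×366 = 8401 days.
December 2133: 31 − 25 = 6 days remain.
Then January (31), February 2134 (28), March (31), April (30), May (31), June (30), July (31): 31 + 28 + 31 + 30 + 31 + 30 + 31 = 212 days.
August 1–18, 2134: 18 days.
Residual: 236 days.
Total: 8637 days.
8637 mod 7 = 6, so 6 days after Thursday is Wednesday.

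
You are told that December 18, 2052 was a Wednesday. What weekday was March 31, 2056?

December 18, 2052 → December 18, 2053: 365 days.
December 18, 2053 → December 18, 2054: 365 days.
December 18, 2054 → December 18, 2055: 365 days.
December 2055: 31 − 18 = 13 days remain.
Then January (31), February 2056 (29): 31 + 29 = 60 days.
March 1–31, 2056: 31 days.
Residual: 104 days.
Total: 1199 days.
1199 mod 7 = 2, so 2 days after Wednesday is Friday.

Friday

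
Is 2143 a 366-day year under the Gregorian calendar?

No

2143 is not a leap year.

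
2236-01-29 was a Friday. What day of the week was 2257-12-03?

Day-of-year of January 29, 2236: 29.
Day-of-year of December 3, 2257: 337.
2236 has 366 days, so 366 − 29 = 337 days remain in 2236.
Full years 2237–2256: 15 common + 5 leap = 15×365 + 5×366 = 7305 days.
Total: 337 + 7305 + 337 = 7979 days.
7979 mod 7 = 6, so 6 days after Friday is Thursday.

Thursday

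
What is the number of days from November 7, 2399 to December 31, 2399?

54

November 2399: 30 − 7 = 23 days remain.
December 1–31, 2399: 31 days.
Total: 23 + 31 = 54 days.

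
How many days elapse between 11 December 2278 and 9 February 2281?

791

December 11, 2278 → December 11, 2279: 365 days.
December 11, 2279 → December 11, 2280: 366 days (2280 is a leap year).
December 2280: 31 − 11 = 20 days remain.
Then January (31): 31 days.
February 1–9, 2281: 9 days (2281 is not a leap year).
Residual: 60 days.
Total: 791 days.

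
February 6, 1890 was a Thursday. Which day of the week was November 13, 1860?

Count forward from the earlier date (November 13, 1860) to the later (February 6, 1890):
Day-of-year of November 13, 1860: 318.
Day-of-year of February 6, 1890: 37.
1860 has 366 days, so 366 − 318 = 48 days remain in 1860.
Full years 1861–1889: 22 common + 7 leap = 22×365 + 7×366 = 10592 days.
Total: 48 + 10592 + 37 = 10677 days.
10677 mod 7 = 2, so 2 days before Thursday is Tuesday.

Tuesday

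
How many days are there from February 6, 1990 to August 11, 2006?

6030

From February 6, 1990 to February 6, 2006: 16 years, of which 4 contain a Feb 29 — 12×365 + 4×366 = 5844 days.
(2000 is a leap year (divisible by 400).)
February 2006: 28 − 6 = 22 days remain (2006 is not a leap year, so February has 28 days).
Then March (31), April (30), May (31), June (30), July (31): 31 + 30 + 31 + 30 + 31 = 153 days.
August 1–11, 2006: 11 days.
Residual: 186 days.
Total: 6030 days.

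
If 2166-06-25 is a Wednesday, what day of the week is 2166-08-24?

Sunday

June 2166: 30 − 25 = 5 days remain.
Then July (31): 31 days.
August 1–24, 2166: 24 days.
Total: 5 + 31 + 24 = 60 days.
60 mod 7 = 4, so 4 days after Wednesday is Sunday.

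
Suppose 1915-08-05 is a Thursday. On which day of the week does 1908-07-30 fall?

Count forward from the earlier date (July 30, 1908) to the later (August 5, 1915):
Day-of-year of July 30, 1908: 212.
Day-of-year of August 5, 1915: 217.
1908 has 366 days, so 366 − 212 = 154 days remain in 1908.
Full years: 1909: 365; 1910: 365; 1911: 365; 1912: 366; 1913: 365; 1914: 365. Sum = 2191.
Total: 154 + 2191 + 217 = 2562 days.
2562 is a multiple of 7, so 1908-07-30 falls on the same weekday: Thursday.

Thursday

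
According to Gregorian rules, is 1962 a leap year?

1962 is not a leap year.

No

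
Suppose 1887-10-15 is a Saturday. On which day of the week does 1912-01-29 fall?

Day-of-year of October 15, 1887: 288.
Day-of-year of January 29, 1912: 29.
1887 has 365 days, so 365 − 288 = 77 days remain in 1887.
Full years 1888–1911: 19 common + 5 leap = 19×365 + 5×366 = 8765 days.
Total: 77 + 8765 + 29 = 8871 days.
8871 mod 7 = 2, so 2 days after Saturday is Monday.

Monday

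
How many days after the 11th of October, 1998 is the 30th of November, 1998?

October 1998: 31 − 11 = 20 days remain.
November 1–30, 1998: 30 days.
Total: 20 + 30 = 50 days.

50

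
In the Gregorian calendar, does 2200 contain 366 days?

No

2200 is not a leap year (divisible by 100 but not 400).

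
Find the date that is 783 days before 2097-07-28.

2095-06-06

Count 783 days before July 28, 2097:
June 2095: 30 − 6 = 24 days remain.
Then 24 full months totalling 731 days.
July 1–28, 2097: 28 days.
Total: 24 + 731 + 28 = 783 days.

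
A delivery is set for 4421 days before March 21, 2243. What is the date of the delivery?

February 11, 2231

Count 4421 days before March 21, 2243:
From February 11, 2231 to February 11, 2243: 12 years, of which 3 contain a Feb 29 — 9×365 + 3×366 = 4383 days.
February 2243: 28 − 11 = 17 days remain (2243 is not a leap year, so February has 28 days).
March 1–21, 2243: 21 days.
Residual: 38 days.
Total: 4421 days.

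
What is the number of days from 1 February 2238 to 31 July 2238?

February 2238: 28 − 1 = 27 days remain (2238 is not a leap year, so February has 28 days).
Then March (31), April (30), May (31), June (30): 31 + 30 + 31 + 30 = 122 days.
July 1–31, 2238: 31 days.
Total: 27 + 122 + 31 = 180 days.

180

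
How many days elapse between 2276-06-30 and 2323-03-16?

17059

Day-of-year of June 30, 2276: 182.
Day-of-year of March 16, 2323: 75.
2276 has 366 days, so 366 − 182 = 184 days remain in 2276.
Full years 2277–2322: 36 common + 10 leap = 36×365 + 10×366 = 16800 days.
Total: 184 + 16800 + 75 = 17059 days.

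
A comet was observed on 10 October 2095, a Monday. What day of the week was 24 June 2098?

Tuesday

Day-of-year of October 10, 2095: 283.
Day-of-year of June 24, 2098: 175.
2095 has 365 days, so 365 − 283 = 82 days remain in 2095.
Full years: 2096: 366; 2097: 365. Sum = 731.
Total: 82 + 731 + 175 = 988 days.
988 mod 7 = 1, so 1 day after Monday is Tuesday.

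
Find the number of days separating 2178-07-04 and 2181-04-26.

July 4, 2178 → July 4, 2179: 365 days.
July 4, 2179 → July 4, 2180: 366 days (2180 is a leap year).
July 2180: 31 − 4 = 27 days remain.
Then August (31), September (30), October (31), November (30), December (31), January (31), February 2181 (28), March (31): 31 + 30 + 31 + 30 + 31 + 31 + 28 + 31 = 243 days.
April 1–26, 2181: 26 days.
Residual: 296 days.
Total: 1027 days.

1027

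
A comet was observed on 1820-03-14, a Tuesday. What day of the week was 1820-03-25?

Saturday

Within March 1820: 25 − 14 = 11 days.
11 mod 7 = 4, so 4 days after Tuesday is Saturday.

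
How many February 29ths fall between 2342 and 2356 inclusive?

4

Years divisible by 4 in [2342, 2356]: 2344, 2348, 2352, 2356.
No century exceptions apply. Count: 4.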